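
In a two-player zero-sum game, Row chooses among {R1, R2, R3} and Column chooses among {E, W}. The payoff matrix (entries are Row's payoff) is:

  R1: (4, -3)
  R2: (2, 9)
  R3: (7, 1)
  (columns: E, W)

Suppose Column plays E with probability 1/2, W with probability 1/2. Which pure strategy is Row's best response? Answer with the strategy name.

Expected payoff of R1: (1/2)·4 + (1/2)·(-3) = 1/2.
Expected payoff of R2: (1/2)·2 + (1/2)·9 = 11/2.
Expected payoff of R3: (1/2)·7 + (1/2)·1 = 4.
The largest is 11/2, so Row's best response is R2.

R2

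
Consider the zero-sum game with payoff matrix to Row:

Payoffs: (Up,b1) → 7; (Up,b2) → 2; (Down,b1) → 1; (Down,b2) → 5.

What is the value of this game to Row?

Row minima: Up → 2, Down → 1; maximin = 2.
Column maxima: b1 → 7, b2 → 5; minimax = 5.
2 ≠ 5, so there is no saddle point; optimal play is mixed.
Let Row play Up with probability p. Expected payoff against b1: 7p + 1(1−p) = 6p + 1; against b2: 2p + 5(1−p) = −3p + 5.
Setting these equal: 6p + 1 = −3p + 5 ⇒ 9p = 4 ⇒ p = 4/9, and the value is (6)·(4/9) + 1 = 11/3.
For Column: with q = P(b1), equating Up's and Down's payoffs gives 5q + 2 = −4q + 5 ⇒ q = 1/3.

11/3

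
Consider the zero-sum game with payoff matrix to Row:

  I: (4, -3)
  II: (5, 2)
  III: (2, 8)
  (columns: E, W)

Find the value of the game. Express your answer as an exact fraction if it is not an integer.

4

Row minima: I → -3, II → 2, III → 2; maximin = 2.
Column maxima: E → 5, W → 8; minimax = 5.
2 ≠ 5, so there is no saddle point; optimal play is mixed.
I is strictly dominated by II, so Row never plays it.
On the remaining 2×2 (II, III vs E, W):
Let Row play II with probability p. Expected payoff against E: 5p + 2(1−p) = 3p + 2; against W: 2p + 8(1−p) = −6p + 8.
Setting these equal: 3p + 2 = −6p + 8 ⇒ 9p = 6 ⇒ p = 2/3, and the value is (3)·(2/3) + 2 = 4.
For Column: with q = P(E), equating II's and III's payoffs gives 3q + 2 = −6q + 8 ⇒ q = 2/3.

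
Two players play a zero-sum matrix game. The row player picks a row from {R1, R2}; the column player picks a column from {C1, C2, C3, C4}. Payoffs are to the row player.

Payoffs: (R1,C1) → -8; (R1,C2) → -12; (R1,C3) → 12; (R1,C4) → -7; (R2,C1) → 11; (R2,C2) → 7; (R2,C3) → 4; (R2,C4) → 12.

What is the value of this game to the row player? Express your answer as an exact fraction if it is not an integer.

Row minima: R1 → -12, R2 → 4; maximin = 4.
Column maxima: C1 → 11, C2 → 7, C3 → 12, C4 → 12; minimax = 7.
4 ≠ 7, so there is no saddle point; optimal play is mixed.
C1 is strictly dominated by C2 (it gives the row player strictly more in every row), so the column player never plays it.
C4 is strictly dominated by C2 (it gives the row player strictly more in every row), so the column player never plays it.
On the remaining 2×2 (R1, R2 vs C2, C3):
Let the row player play R1 with probability p. Expected payoff against C2: (-12)p + 7(1−p) = −19p + 7; against C3: 12p + 4(1−p) = 8p + 4.
Setting these equal: −19p + 7 = 8p + 4 ⇒ −27p = -3 ⇒ p = 1/9, and the value is (-19)·(1/9) + 7 = 44/9.
For the column player: with q = P(C2), equating R1's and R2's payoffs gives −24q + 12 = 3q + 4 ⇒ q = 8/27.

44/9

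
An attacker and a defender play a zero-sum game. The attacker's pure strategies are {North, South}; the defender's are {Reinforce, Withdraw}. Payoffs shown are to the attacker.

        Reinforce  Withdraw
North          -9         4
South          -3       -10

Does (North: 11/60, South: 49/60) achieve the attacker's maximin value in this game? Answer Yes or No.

No

Against Reinforce this mix gives (11/60)·(-9) + (49/60)·(-3) = -41/10.
Against Withdraw this mix gives (11/60)·4 + (49/60)·(-10) = -223/30.
The defender will play Withdraw, holding the attacker to -223/30. Shifting weight toward the row that does better against Withdraw would raise this floor (the equalizing mix achieves -51/10 against both Withdraw and Reinforce), so the proposed strategy is not optimal.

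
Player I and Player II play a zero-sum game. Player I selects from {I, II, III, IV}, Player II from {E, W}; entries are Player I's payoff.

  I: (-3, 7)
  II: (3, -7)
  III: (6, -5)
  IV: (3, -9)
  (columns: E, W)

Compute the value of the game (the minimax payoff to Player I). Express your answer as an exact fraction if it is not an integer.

Row minima: I → -3, II → -7, III → -5, IV → -9; maximin = -3.
Column maxima: E → 6, W → 7; minimax = 6.
-3 ≠ 6, so there is no saddle point; optimal play is mixed.
II is strictly dominated by III, so Player I never plays it.
IV is strictly dominated by III, so Player I never plays it.
On the remaining 2×2 (I, III vs E, W):
Let Player I play I with probability p. Expected payoff against E: (-3)p + 6(1−p) = −9p + 6; against W: 7p + (-5)(1−p) = 12p − 5.
Setting these equal: −9p + 6 = 12p − 5 ⇒ −21p = -11 ⇒ p = 11/21, and the value is (-9)·(11/21) + 6 = 9/7.
For Player II: with q = P(E), equating I's and III's payoffs gives −10q + 7 = 11q − 5 ⇒ q = 4/7.

9/7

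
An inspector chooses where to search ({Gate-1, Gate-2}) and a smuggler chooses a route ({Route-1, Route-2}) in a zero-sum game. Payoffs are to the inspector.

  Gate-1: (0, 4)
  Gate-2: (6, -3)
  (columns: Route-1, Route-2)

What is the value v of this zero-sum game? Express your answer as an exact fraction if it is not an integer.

Row minima: Gate-1 → 0, Gate-2 → -3; maximin = 0.
Column maxima: Route-1 → 6, Route-2 → 4; minimax = 4.
0 ≠ 4, so there is no saddle point; optimal play is mixed.
Let the inspector play Gate-1 with probability p. Expected payoff against Route-1: 0p + 6(1−p) = −6p + 6; against Route-2: 4p + (-3)(1−p) = 7p − 3.
Setting these equal: −6p + 6 = 7p − 3 ⇒ −13p = -9 ⇒ p = 9/13, and the value is (-6)·(9/13) + 6 = 24/13.
For the smuggler: with q = P(Route-1), equating Gate-1's and Gate-2's payoffs gives −4q + 4 = 9q − 3 ⇒ q = 7/13.

24/13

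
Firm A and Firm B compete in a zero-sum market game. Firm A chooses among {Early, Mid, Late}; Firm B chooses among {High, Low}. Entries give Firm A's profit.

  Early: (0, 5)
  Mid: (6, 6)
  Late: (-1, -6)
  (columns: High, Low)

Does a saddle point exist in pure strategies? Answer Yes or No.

Row minima: Early → 0, Mid → 6, Late → -6; maximin = 6.
Column maxima: High → 6, Low → 6; minimax = 6.
maximin = minimax = 6, so a saddle point exists.

Yes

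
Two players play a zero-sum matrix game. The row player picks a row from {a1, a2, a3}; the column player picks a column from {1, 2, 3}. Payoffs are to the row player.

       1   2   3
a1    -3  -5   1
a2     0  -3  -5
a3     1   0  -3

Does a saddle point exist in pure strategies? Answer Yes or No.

Row minima: a1 → -5, a2 → -5, a3 → -3; maximin = -3.
Column maxima: 1 → 1, 2 → 0, 3 → 1; minimax = 0.
-3 ≠ 0, so no pure-strategy equilibrium exists.

No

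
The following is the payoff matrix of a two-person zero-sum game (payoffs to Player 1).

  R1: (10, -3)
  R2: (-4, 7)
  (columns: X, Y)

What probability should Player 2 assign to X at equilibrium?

Row minima: R1 → -3, R2 → -4; maximin = -3.
Column maxima: X → 10, Y → 7; minimax = 7.
-3 ≠ 7, so there is no saddle point; optimal play is mixed.
Let Player 1 play R1 with probability p. Expected payoff against X: 10p + (-4)(1−p) = 14p − 4; against Y: (-3)p + 7(1−p) = −10p + 7.
Setting these equal: 14p − 4 = −10p + 7 ⇒ 24p = 11 ⇒ p = 11/24, and the value is (14)·(11/24) − 4 = 29/12.
For Player 2: with q = P(X), equating R1's and R2's payoffs gives 13q − 3 = −11q + 7 ⇒ q = 5/12.

5/12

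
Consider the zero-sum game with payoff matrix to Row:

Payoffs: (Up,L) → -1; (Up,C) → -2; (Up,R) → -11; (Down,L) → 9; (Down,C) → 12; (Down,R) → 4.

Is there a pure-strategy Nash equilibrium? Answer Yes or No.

Yes

Row minima: Up → -11, Down → 4; maximin = 4.
Column maxima: L → 9, C → 12, R → 4; minimax = 4.
maximin = minimax = 4, so a saddle point exists.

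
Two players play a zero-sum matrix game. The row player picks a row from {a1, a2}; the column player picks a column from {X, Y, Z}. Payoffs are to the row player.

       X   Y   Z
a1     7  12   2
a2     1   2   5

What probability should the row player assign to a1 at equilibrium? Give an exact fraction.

4/9

Row minima: a1 → 2, a2 → 1; maximin = 2.
Column maxima: X → 7, Y → 12, Z → 5; minimax = 5.
2 ≠ 5, so there is no saddle point; optimal play is mixed.
Y is strictly dominated by X (it gives the row player strictly more in every row), so the column player never plays it.
On the remaining 2×2 (a1, a2 vs X, Z):
Let the row player play a1 with probability p. Expected payoff against X: 7p + 1(1−p) = 6p + 1; against Z: 2p + 5(1−p) = −3p + 5.
Setting these equal: 6p + 1 = −3p + 5 ⇒ 9p = 4 ⇒ p = 4/9, and the value is (6)·(4/9) + 1 = 11/3.
For the column player: with q = P(X), equating a1's and a2's payoffs gives 5q + 2 = −4q + 5 ⇒ q = 1/3.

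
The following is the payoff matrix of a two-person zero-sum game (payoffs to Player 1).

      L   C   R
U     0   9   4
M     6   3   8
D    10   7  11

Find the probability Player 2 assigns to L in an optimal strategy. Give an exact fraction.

Row minima: U → 0, M → 3, D → 7; maximin = 7.
Column maxima: L → 10, C → 9, R → 11; minimax = 9.
7 ≠ 9, so there is no saddle point; optimal play is mixed.
M is strictly dominated by D, so Player 1 never plays it.
R is strictly dominated by L (it gives Player 1 strictly more in every row), so Player 2 never plays it.
On the remaining 2×2 (U, D vs L, C):
Let Player 1 play U with probability p. Expected payoff against L: 0p + 10(1−p) = −10p + 10; against C: 9p + 7(1−p) = 2p + 7.
Setting these equal: −10p + 10 = 2p + 7 ⇒ −12p = -3 ⇒ p = 1/4, and the value is (-10)·(1/4) + 10 = 15/2.
For Player 2: with q = P(L), equating U's and D's payoffs gives −9q + 9 = 3q + 7 ⇒ q = 1/6.

1/6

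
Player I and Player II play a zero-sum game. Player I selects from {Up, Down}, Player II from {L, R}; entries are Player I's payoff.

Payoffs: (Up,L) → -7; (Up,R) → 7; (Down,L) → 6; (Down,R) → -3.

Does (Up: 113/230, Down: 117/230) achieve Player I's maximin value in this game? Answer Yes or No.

Against L this mix gives (113/230)·(-7) + (117/230)·6 = -89/230.
Against R this mix gives (113/230)·7 + (117/230)·(-3) = 44/23.
Player II will play L, holding Player I to -89/230. Shifting weight toward the row that does better against L would raise this floor (the equalizing mix achieves 21/23 against both L and R), so the proposed strategy is not optimal.

No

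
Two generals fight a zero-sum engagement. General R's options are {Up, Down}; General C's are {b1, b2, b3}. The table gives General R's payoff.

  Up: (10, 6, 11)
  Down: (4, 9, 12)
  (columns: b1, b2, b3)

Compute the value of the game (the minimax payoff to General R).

22/3

Row minima: Up → 6, Down → 4; maximin = 6.
Column maxima: b1 → 10, b2 → 9, b3 → 12; minimax = 9.
6 ≠ 9, so there is no saddle point; optimal play is mixed.
b3 is strictly dominated by b1 (it gives General R strictly more in every row), so General C never plays it.
On the remaining 2×2 (Up, Down vs b1, b2):
Let General R play Up with probability p. Expected payoff against b1: 10p + 4(1−p) = 6p + 4; against b2: 6p + 9(1−p) = −3p + 9.
Setting these equal: 6p + 4 = −3p + 9 ⇒ 9p = 5 ⇒ p = 5/9, and the value is (6)·(5/9) + 4 = 22/3.
For General C: with q = P(b1), equating Up's and Down's payoffs gives 4q + 6 = −5q + 9 ⇒ q = 1/3.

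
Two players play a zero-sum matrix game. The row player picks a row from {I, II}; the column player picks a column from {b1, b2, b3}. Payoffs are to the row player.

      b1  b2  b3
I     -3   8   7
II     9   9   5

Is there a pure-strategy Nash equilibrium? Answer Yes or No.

Row minima: I → -3, II → 5; maximin = 5.
Column maxima: b1 → 9, b2 → 9, b3 → 7; minimax = 7.
5 ≠ 7, so no pure-strategy equilibrium exists.

No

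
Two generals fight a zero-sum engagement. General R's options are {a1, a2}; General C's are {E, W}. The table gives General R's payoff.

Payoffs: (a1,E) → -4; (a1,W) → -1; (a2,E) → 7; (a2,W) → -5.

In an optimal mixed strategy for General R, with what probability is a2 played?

1/5

Row minima: a1 → -4, a2 → -5; maximin = -4.
Column maxima: E → 7, W → -1; minimax = -1.
-4 ≠ -1, so there is no saddle point; optimal play is mixed.
Let General R play a1 with probability p. Expected payoff against E: (-4)p + 7(1−p) = −11p + 7; against W: (-1)p + (-5)(1−p) = 4p − 5.
Setting these equal: −11p + 7 = 4p − 5 ⇒ −15p = -12 ⇒ p = 4/5, and the value is (-11)·(4/5) + 7 = -9/5.
For General C: with q = P(E), equating a1's and a2's payoffs gives −3q − 1 = 12q − 5 ⇒ q = 4/15.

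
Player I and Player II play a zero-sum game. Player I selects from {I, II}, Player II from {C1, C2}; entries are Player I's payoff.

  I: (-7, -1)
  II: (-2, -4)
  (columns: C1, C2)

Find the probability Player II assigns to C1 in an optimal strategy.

Row minima: I → -7, II → -4; maximin = -4.
Column maxima: C1 → -2, C2 → -1; minimax = -2.
-4 ≠ -2, so there is no saddle point; optimal play is mixed.
Let Player I play I with probability p. Expected payoff against C1: (-7)p + (-2)(1−p) = −5p − 2; against C2: (-1)p + (-4)(1−p) = 3p − 4.
Setting these equal: −5p − 2 = 3p − 4 ⇒ −8p = -2 ⇒ p = 1/4, and the value is (-5)·(1/4) − 2 = -13/4.
For Player II: with q = P(C1), equating I's and II's payoffs gives −6q − 1 = 2q − 4 ⇒ q = 3/8.

3/8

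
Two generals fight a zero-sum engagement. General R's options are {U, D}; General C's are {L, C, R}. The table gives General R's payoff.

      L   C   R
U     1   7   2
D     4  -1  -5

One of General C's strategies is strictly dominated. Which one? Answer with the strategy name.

C

R holds General R's payoff strictly below C in every row: 2 < 7, -5 < -1.
So C is strictly dominated for General C.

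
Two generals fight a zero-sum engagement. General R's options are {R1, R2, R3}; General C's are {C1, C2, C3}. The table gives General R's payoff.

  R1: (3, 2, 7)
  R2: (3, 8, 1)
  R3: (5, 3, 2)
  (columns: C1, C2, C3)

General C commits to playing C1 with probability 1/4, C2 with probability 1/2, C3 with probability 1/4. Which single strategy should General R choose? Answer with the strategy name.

Expected payoff of R1: (1/4)·3 + (1/2)·2 + (1/4)·7 = 7/2.
Expected payoff of R2: (1/4)·3 + (1/2)·8 + (1/4)·1 = 5.
Expected payoff of R3: (1/4)·5 + (1/2)·3 + (1/4)·2 = 13/4.
The largest is 5, so General R's best response is R2.

R2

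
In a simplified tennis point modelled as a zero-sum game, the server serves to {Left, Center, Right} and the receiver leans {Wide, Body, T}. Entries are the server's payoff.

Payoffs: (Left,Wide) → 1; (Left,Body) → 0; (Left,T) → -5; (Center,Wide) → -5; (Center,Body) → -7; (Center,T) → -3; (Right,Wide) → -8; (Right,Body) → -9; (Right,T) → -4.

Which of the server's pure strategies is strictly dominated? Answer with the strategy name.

Center gives a strictly higher payoff than Right against every column: -5 > -8, -7 > -9, -3 > -4.
So Right is strictly dominated and the server never plays it.

Right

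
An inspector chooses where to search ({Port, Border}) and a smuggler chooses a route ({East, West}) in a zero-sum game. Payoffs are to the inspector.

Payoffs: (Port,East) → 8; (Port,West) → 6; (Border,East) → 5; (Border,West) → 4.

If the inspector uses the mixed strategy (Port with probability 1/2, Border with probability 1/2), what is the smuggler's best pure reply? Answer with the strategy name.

If the smuggler plays East, the inspector's expected payoff is (1/2)·8 + (1/2)·5 = 13/2.
If the smuggler plays West, the inspector's expected payoff is (1/2)·6 + (1/2)·4 = 5.
The smuggler minimizes the inspector's payoff; the smallest is 5, so the best response is West.

West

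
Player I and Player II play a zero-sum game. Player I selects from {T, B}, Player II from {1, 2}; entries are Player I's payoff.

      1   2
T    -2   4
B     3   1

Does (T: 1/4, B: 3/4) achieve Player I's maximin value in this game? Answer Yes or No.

Against 1 this mix gives (1/4)·(-2) + (3/4)·3 = 7/4.
Against 2 this mix gives (1/4)·4 + (3/4)·1 = 7/4.
All of Player II's active replies (1, 2) yield 7/4, and no column does worse for Player I. The mix makes Player II indifferent and guarantees 7/4, so it is optimal.

Yes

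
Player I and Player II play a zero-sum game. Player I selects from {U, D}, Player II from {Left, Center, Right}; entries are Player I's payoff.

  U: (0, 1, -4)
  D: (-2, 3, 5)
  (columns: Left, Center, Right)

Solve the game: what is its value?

Row minima: U → -4, D → -2; maximin = -2.
Column maxima: Left → 0, Center → 3, Right → 5; minimax = 0.
-2 ≠ 0, so there is no saddle point; optimal play is mixed.
Center is strictly dominated by Left (it gives Player I strictly more in every row), so Player II never plays it.
On the remaining 2×2 (U, D vs Left, Right):
Let Player I play U with probability p. Expected payoff against Left: 0p + (-2)(1−p) = 2p − 2; against Right: (-4)p + 5(1−p) = −9p + 5.
Setting these equal: 2p − 2 = −9p + 5 ⇒ 11p = 7 ⇒ p = 7/11, and the value is (2)·(7/11) − 2 = -8/11.
For Player II: with q = P(Left), equating U's and D's payoffs gives 4q − 4 = −7q + 5 ⇒ q = 9/11.

-8/11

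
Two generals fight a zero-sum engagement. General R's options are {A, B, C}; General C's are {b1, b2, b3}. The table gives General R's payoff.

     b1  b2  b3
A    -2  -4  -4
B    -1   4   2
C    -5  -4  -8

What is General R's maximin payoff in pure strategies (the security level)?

Row minima: A → -4, B → -1, C → -8.
The best of these is -1.

-1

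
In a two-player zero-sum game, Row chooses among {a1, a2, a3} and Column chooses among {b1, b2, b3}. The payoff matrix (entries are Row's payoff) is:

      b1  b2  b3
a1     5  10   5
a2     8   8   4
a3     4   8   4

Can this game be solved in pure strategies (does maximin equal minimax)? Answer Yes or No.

Yes

Row minima: a1 → 5, a2 → 4, a3 → 4; maximin = 5.
Column maxima: b1 → 8, b2 → 10, b3 → 5; minimax = 5.
maximin = minimax = 5, so a saddle point exists.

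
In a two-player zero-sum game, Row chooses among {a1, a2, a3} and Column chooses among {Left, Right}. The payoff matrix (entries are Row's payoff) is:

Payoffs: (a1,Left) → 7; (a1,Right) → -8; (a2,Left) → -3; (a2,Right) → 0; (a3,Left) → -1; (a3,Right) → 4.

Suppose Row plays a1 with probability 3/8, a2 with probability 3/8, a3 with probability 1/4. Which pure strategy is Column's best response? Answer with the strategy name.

Right

If Column plays Left, Row's expected payoff is (3/8)·7 + (3/8)·(-3) + (1/4)·(-1) = 5/4.
If Column plays Right, Row's expected payoff is (3/8)·(-8) + (3/8)·0 + (1/4)·4 = -2.
Column minimizes Row's payoff; the smallest is -2, so the best response is Right.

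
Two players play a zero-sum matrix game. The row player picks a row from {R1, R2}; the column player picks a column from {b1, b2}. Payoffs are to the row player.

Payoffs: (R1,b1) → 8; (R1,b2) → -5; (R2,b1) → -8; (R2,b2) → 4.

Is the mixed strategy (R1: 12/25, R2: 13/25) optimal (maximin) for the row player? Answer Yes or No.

Against b1 this mix gives (12/25)·8 + (13/25)·(-8) = -8/25.
Against b2 this mix gives (12/25)·(-5) + (13/25)·4 = -8/25.
All of the column player's active replies (b1, b2) yield -8/25, and no column does worse for the row player. The mix makes the column player indifferent and guarantees -8/25, so it is optimal.

Yes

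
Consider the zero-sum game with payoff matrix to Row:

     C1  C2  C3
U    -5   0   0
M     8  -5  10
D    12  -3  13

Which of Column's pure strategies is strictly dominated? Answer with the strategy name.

C1 holds Row's payoff strictly below C3 in every row: -5 < 0, 8 < 10, 12 < 13.
So C3 is strictly dominated for Column.

C3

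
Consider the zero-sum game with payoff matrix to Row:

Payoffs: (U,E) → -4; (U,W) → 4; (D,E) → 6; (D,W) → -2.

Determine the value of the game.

Row minima: U → -4, D → -2; maximin = -2.
Column maxima: E → 6, W → 4; minimax = 4.
-2 ≠ 4, so there is no saddle point; optimal play is mixed.
Let Row play U with probability p. Expected payoff against E: (-4)p + 6(1−p) = −10p + 6; against W: 4p + (-2)(1−p) = 6p − 2.
Setting these equal: −10p + 6 = 6p − 2 ⇒ −16p = -8 ⇒ p = 1/2, and the value is (-10)·(1/2) + 6 = 1.
For Column: with q = P(E), equating U's and D's payoffs gives −8q + 4 = 8q − 2 ⇒ q = 3/8.

1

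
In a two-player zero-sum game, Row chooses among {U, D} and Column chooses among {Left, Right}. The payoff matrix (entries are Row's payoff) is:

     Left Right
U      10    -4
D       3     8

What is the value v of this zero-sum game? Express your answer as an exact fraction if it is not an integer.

Row minima: U → -4, D → 3; maximin = 3.
Column maxima: Left → 10, Right → 8; minimax = 8.
3 ≠ 8, so there is no saddle point; optimal play is mixed.
Let Row play U with probability p. Expected payoff against Left: 10p + 3(1−p) = 7p + 3; against Right: (-4)p + 8(1−p) = −12p + 8.
Setting these equal: 7p + 3 = −12p + 8 ⇒ 19p = 5 ⇒ p = 5/19, and the value is (7)·(5/19) + 3 = 92/19.
For Column: with q = P(Left), equating U's and D's payoffs gives 14q − 4 = −5q + 8 ⇒ q = 12/19.

92/19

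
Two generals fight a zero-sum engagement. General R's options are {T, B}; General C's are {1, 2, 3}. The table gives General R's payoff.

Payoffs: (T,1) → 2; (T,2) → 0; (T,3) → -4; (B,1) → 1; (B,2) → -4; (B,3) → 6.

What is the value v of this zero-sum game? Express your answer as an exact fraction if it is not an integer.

-8/7

Row minima: T → -4, B → -4; maximin = -4.
Column maxima: 1 → 2, 2 → 0, 3 → 6; minimax = 0.
-4 ≠ 0, so there is no saddle point; optimal play is mixed.
1 is strictly dominated by 2 (it gives General R strictly more in every row), so General C never plays it.
On the remaining 2×2 (T, B vs 2, 3):
Let General R play T with probability p. Expected payoff against 2: 0p + (-4)(1−p) = 4p − 4; against 3: (-4)p + 6(1−p) = −10p + 6.
Setting these equal: 4p − 4 = −10p + 6 ⇒ 14p = 10 ⇒ p = 5/7, and the value is (4)·(5/7) − 4 = -8/7.
For General C: with q = P(2), equating T's and B's payoffs gives 4q − 4 = −10q + 6 ⇒ q = 5/7.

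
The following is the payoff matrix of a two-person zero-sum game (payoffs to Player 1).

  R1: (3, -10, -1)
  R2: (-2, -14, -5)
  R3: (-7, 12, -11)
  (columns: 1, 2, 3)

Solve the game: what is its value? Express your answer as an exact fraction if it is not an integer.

Row minima: R1 → -10, R2 → -14, R3 → -11; maximin = -10.
Column maxima: 1 → 3, 2 → 12, 3 → -1; minimax = -1.
-10 ≠ -1, so there is no saddle point; optimal play is mixed.
R2 is strictly dominated by R1, so Player 1 never plays it.
1 is strictly dominated by 3 (it gives Player 1 strictly more in every row), so Player 2 never plays it.
On the remaining 2×2 (R1, R3 vs 2, 3):
Let Player 1 play R1 with probability p. Expected payoff against 2: (-10)p + 12(1−p) = −22p + 12; against 3: (-1)p + (-11)(1−p) = 10p − 11.
Setting these equal: −22p + 12 = 10p − 11 ⇒ −32p = -23 ⇒ p = 23/32, and the value is (-22)·(23/32) + 12 = -61/16.
For Player 2: with q = P(2), equating R1's and R3's payoffs gives −9q − 1 = 23q − 11 ⇒ q = 5/16.

-61/16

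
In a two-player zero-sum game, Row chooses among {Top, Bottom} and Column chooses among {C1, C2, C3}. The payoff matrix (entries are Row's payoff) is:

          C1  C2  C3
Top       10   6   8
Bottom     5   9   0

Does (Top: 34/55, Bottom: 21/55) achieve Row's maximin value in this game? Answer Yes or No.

No

Against C1 this mix gives (34/55)·10 + (21/55)·5 = 89/11.
Against C2 this mix gives (34/55)·6 + (21/55)·9 = 393/55.
Against C3 this mix gives (34/55)·8 + (21/55)·0 = 272/55.
Column will play C3, holding Row to 272/55. Shifting weight toward the row that does better against C3 would raise this floor (the equalizing mix achieves 72/11 against both C3 and C2), so the proposed strategy is not optimal.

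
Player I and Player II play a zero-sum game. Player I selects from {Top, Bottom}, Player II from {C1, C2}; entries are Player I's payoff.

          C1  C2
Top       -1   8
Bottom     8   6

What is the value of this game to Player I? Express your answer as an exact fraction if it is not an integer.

70/11

Row minima: Top → -1, Bottom → 6; maximin = 6.
Column maxima: C1 → 8, C2 → 8; minimax = 8.
6 ≠ 8, so there is no saddle point; optimal play is mixed.
Let Player I play Top with probability p. Expected payoff against C1: (-1)p + 8(1−p) = −9p + 8; against C2: 8p + 6(1−p) = 2p + 6.
Setting these equal: −9p + 8 = 2p + 6 ⇒ −11p = -2 ⇒ p = 2/11, and the value is (-9)·(2/11) + 8 = 70/11.
For Player II: with q = P(C1), equating Top's and Bottom's payoffs gives −9q + 8 = 2q + 6 ⇒ q = 2/11.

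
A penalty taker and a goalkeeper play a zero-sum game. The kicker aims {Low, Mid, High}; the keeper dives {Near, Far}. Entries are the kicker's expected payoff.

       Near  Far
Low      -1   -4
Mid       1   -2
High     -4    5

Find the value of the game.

Row minima: Low → -4, Mid → -2, High → -4; maximin = -2.
Column maxima: Near → 1, Far → 5; minimax = 1.
-2 ≠ 1, so there is no saddle point; optimal play is mixed.
Low is strictly dominated by Mid, so the kicker never plays it.
On the remaining 2×2 (Mid, High vs Near, Far):
Let the kicker play Mid with probability p. Expected payoff against Near: 1p + (-4)(1−p) = 5p − 4; against Far: (-2)p + 5(1−p) = −7p + 5.
Setting these equal: 5p − 4 = −7p + 5 ⇒ 12p = 9 ⇒ p = 3/4, and the value is (5)·(3/4) − 4 = -1/4.
For the keeper: with q = P(Near), equating Mid's and High's payoffs gives 3q − 2 = −9q + 5 ⇒ q = 7/12.

-1/4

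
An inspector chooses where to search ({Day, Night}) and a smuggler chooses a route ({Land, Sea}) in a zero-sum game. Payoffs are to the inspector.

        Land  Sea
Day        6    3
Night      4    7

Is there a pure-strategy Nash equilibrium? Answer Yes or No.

Row minima: Day → 3, Night → 4; maximin = 4.
Column maxima: Land → 6, Sea → 7; minimax = 6.
4 ≠ 6, so no pure-strategy equilibrium exists.

No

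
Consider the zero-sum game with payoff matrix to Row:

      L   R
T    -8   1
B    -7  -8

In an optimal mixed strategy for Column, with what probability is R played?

1/10

Row minima: T → -8, B → -8; maximin = -8.
Column maxima: L → -7, R → 1; minimax = -7.
-8 ≠ -7, so there is no saddle point; optimal play is mixed.
Let Row play T with probability p. Expected payoff against L: (-8)p + (-7)(1−p) = −p − 7; against R: 1p + (-8)(1−p) = 9p − 8.
Setting these equal: −p − 7 = 9p − 8 ⇒ −10p = -1 ⇒ p = 1/10, and the value is (-1)·(1/10) − 7 = -71/10.
For Column: with q = P(L), equating T's and B's payoffs gives −9q + 1 = q − 8 ⇒ q = 9/10.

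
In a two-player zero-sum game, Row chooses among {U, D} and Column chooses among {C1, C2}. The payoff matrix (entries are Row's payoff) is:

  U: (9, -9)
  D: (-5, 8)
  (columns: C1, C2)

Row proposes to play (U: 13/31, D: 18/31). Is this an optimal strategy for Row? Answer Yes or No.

Against C1 this mix gives (13/31)·9 + (18/31)·(-5) = 27/31.
Against C2 this mix gives (13/31)·(-9) + (18/31)·8 = 27/31.
All of Column's active replies (C1, C2) yield 27/31, and no column does worse for Row. The mix makes Column indifferent and guarantees 27/31, so it is optimal.

Yes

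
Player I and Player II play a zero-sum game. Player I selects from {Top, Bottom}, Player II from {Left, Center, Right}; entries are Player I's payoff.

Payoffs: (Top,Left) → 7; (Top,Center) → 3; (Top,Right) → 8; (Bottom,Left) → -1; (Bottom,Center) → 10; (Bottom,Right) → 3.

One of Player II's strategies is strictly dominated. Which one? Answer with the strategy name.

Left holds Player I's payoff strictly below Right in every row: 7 < 8, -1 < 3.
So Right is strictly dominated for Player II.

Right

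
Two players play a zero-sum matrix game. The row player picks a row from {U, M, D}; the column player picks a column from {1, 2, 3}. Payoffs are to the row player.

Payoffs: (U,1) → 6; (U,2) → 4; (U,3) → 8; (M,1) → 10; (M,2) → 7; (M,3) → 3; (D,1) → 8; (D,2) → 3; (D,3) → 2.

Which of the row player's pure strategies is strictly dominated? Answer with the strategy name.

D

M gives a strictly higher payoff than D against every column: 10 > 8, 7 > 3, 3 > 2.
So D is strictly dominated and the row player never plays it.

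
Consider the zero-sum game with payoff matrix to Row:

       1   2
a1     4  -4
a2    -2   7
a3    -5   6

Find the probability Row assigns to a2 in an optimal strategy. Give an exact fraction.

Row minima: a1 → -4, a2 → -2, a3 → -5; maximin = -2.
Column maxima: 1 → 4, 2 → 7; minimax = 4.
-2 ≠ 4, so there is no saddle point; optimal play is mixed.
a3 is strictly dominated by a2, so Row never plays it.
On the remaining 2×2 (a1, a2 vs 1, 2):
Let Row play a1 with probability p. Expected payoff against 1: 4p + (-2)(1−p) = 6p − 2; against 2: (-4)p + 7(1−p) = −11p + 7.
Setting these equal: 6p − 2 = −11p + 7 ⇒ 17p = 9 ⇒ p = 9/17, and the value is (6)·(9/17) − 2 = 20/17.
For Column: with q = P(1), equating a1's and a2's payoffs gives 8q − 4 = −9q + 7 ⇒ q = 11/17.

8/17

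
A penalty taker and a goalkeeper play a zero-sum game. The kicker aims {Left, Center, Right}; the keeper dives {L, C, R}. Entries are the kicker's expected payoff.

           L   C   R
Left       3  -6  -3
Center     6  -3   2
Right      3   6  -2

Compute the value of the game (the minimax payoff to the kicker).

6/13

Row minima: Left → -6, Center → -3, Right → -2; maximin = -2.
Column maxima: L → 6, C → 6, R → 2; minimax = 2.
-2 ≠ 2, so there is no saddle point; optimal play is mixed.
Left is strictly dominated by Center, so the kicker never plays it.
L is strictly dominated by R (it gives the kicker strictly more in every row), so the keeper never plays it.
On the remaining 2×2 (Center, Right vs C, R):
Let the kicker play Center with probability p. Expected payoff against C: (-3)p + 6(1−p) = −9p + 6; against R: 2p + (-2)(1−p) = 4p − 2.
Setting these equal: −9p + 6 = 4p − 2 ⇒ −13p = -8 ⇒ p = 8/13, and the value is (-9)·(8/13) + 6 = 6/13.
For the keeper: with q = P(C), equating Center's and Right's payoffs gives −5q + 2 = 8q − 2 ⇒ q = 4/13.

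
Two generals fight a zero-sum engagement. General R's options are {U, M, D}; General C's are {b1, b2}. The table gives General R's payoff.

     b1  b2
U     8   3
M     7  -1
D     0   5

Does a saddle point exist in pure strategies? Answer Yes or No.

No

Row minima: U → 3, M → -1, D → 0; maximin = 3.
Column maxima: b1 → 8, b2 → 5; minimax = 5.
3 ≠ 5, so no pure-strategy equilibrium exists.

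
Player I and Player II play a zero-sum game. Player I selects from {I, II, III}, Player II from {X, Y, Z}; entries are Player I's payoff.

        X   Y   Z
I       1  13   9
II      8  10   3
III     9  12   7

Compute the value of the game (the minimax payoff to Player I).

37/5

Row minima: I → 1, II → 3, III → 7; maximin = 7.
Column maxima: X → 9, Y → 13, Z → 9; minimax = 9.
7 ≠ 9, so there is no saddle point; optimal play is mixed.
II is strictly dominated by III, so Player I never plays it.
Y is strictly dominated by X (it gives Player I strictly more in every row), so Player II never plays it.
On the remaining 2×2 (I, III vs X, Z):
Let Player I play I with probability p. Expected payoff against X: 1p + 9(1−p) = −8p + 9; against Z: 9p + 7(1−p) = 2p + 7.
Setting these equal: −8p + 9 = 2p + 7 ⇒ −10p = -2 ⇒ p = 1/5, and the value is (-8)·(1/5) + 9 = 37/5.
For Player II: with q = P(X), equating I's and III's payoffs gives −8q + 9 = 2q + 7 ⇒ q = 1/5.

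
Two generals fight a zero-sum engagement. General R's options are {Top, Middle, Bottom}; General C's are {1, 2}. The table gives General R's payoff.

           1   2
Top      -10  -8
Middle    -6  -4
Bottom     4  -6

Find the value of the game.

-13/3

Row minima: Top → -10, Middle → -6, Bottom → -6; maximin = -6.
Column maxima: 1 → 4, 2 → -4; minimax = -4.
-6 ≠ -4, so there is no saddle point; optimal play is mixed.
Top is strictly dominated by Middle, so General R never plays it.
On the remaining 2×2 (Middle, Bottom vs 1, 2):
Let General R play Middle with probability p. Expected payoff against 1: (-6)p + 4(1−p) = −10p + 4; against 2: (-4)p + (-6)(1−p) = 2p − 6.
Setting these equal: −10p + 4 = 2p − 6 ⇒ −12p = -10 ⇒ p = 5/6, and the value is (-10)·(5/6) + 4 = -13/3.
For General C: with q = P(1), equating Middle's and Bottom's payoffs gives −2q − 4 = 10q − 6 ⇒ q = 1/6.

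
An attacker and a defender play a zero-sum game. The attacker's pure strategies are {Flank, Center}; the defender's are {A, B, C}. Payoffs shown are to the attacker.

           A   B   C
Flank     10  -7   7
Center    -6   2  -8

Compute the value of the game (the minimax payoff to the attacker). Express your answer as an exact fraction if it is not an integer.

Row minima: Flank → -7, Center → -8; maximin = -7.
Column maxima: A → 10, B → 2, C → 7; minimax = 2.
-7 ≠ 2, so there is no saddle point; optimal play is mixed.
A is strictly dominated by C (it gives the attacker strictly more in every row), so the defender never plays it.
On the remaining 2×2 (Flank, Center vs B, C):
Let the attacker play Flank with probability p. Expected payoff against B: (-7)p + 2(1−p) = −9p + 2; against C: 7p + (-8)(1−p) = 15p − 8.
Setting these equal: −9p + 2 = 15p − 8 ⇒ −24p = -10 ⇒ p = 5/12, and the value is (-9)·(5/12) + 2 = -7/4.
For the defender: with q = P(B), equating Flank's and Center's payoffs gives −14q + 7 = 10q − 8 ⇒ q = 5/8.

-7/4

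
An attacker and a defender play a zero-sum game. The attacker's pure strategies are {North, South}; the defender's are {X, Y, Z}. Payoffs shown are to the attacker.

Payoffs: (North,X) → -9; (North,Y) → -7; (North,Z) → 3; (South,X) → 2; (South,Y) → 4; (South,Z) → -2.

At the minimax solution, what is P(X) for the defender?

5/16

Row minima: North → -9, South → -2; maximin = -2.
Column maxima: X → 2, Y → 4, Z → 3; minimax = 2.
-2 ≠ 2, so there is no saddle point; optimal play is mixed.
Y is strictly dominated by X (it gives the attacker strictly more in every row), so the defender never plays it.
On the remaining 2×2 (North, South vs X, Z):
Let the attacker play North with probability p. Expected payoff against X: (-9)p + 2(1−p) = −11p + 2; against Z: 3p + (-2)(1−p) = 5p − 2.
Setting these equal: −11p + 2 = 5p − 2 ⇒ −16p = -4 ⇒ p = 1/4, and the value is (-11)·(1/4) + 2 = -3/4.
For the defender: with q = P(X), equating North's and South's payoffs gives −12q + 3 = 4q − 2 ⇒ q = 5/16.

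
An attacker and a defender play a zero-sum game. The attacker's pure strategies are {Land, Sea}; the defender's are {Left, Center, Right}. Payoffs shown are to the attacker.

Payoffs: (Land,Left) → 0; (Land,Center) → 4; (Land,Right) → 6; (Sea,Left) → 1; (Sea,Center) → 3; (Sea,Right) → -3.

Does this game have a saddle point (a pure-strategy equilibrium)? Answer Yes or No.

No

Row minima: Land → 0, Sea → -3; maximin = 0.
Column maxima: Left → 1, Center → 4, Right → 6; minimax = 1.
0 ≠ 1, so no pure-strategy equilibrium exists.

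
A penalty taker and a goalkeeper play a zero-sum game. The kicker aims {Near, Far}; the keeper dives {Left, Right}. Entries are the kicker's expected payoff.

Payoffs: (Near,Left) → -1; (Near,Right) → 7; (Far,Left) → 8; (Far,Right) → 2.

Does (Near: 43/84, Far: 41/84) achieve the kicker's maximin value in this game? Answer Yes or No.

No

Against Left this mix gives (43/84)·(-1) + (41/84)·8 = 95/28.
Against Right this mix gives (43/84)·7 + (41/84)·2 = 383/84.
The keeper will play Left, holding the kicker to 95/28. Shifting weight toward the row that does better against Left would raise this floor (the equalizing mix achieves 29/7 against both Left and Right), so the proposed strategy is not optimal.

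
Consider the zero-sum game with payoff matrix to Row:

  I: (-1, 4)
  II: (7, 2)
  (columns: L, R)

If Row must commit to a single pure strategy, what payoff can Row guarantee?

2

Row minima: I → -1, II → 2.
The best of these is 2.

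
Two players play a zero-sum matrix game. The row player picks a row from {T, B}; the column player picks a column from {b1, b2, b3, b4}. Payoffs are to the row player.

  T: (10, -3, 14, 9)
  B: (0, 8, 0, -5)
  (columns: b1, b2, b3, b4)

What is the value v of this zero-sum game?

Row minima: T → -3, B → -5; maximin = -3.
Column maxima: b1 → 10, b2 → 8, b3 → 14, b4 → 9; minimax = 8.
-3 ≠ 8, so there is no saddle point; optimal play is mixed.
b1 is strictly dominated by b4 (it gives the row player strictly more in every row), so the column player never plays it.
b3 is strictly dominated by b4 (it gives the row player strictly more in every row), so the column player never plays it.
On the remaining 2×2 (T, B vs b2, b4):
Let the row player play T with probability p. Expected payoff against b2: (-3)p + 8(1−p) = −11p + 8; against b4: 9p + (-5)(1−p) = 14p − 5.
Setting these equal: −11p + 8 = 14p − 5 ⇒ −25p = -13 ⇒ p = 13/25, and the value is (-11)·(13/25) + 8 = 57/25.
For the column player: with q = P(b2), equating T's and B's payoffs gives −12q + 9 = 13q − 5 ⇒ q = 14/25.

57/25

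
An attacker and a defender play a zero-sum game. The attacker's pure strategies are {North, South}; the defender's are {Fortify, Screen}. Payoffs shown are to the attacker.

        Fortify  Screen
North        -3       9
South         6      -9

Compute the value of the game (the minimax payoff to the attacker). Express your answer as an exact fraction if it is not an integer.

Row minima: North → -3, South → -9; maximin = -3.
Column maxima: Fortify → 6, Screen → 9; minimax = 6.
-3 ≠ 6, so there is no saddle point; optimal play is mixed.
Let the attacker play North with probability p. Expected payoff against Fortify: (-3)p + 6(1−p) = −9p + 6; against Screen: 9p + (-9)(1−p) = 18p − 9.
Setting these equal: −9p + 6 = 18p − 9 ⇒ −27p = -15 ⇒ p = 5/9, and the value is (-9)·(5/9) + 6 = 1.
For the defender: with q = P(Fortify), equating North's and South's payoffs gives −12q + 9 = 15q − 9 ⇒ q = 2/3.

1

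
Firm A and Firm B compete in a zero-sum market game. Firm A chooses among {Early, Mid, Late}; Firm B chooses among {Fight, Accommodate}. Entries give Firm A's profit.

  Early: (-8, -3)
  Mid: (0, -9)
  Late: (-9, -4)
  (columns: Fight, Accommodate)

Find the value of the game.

Row minima: Early → -8, Mid → -9, Late → -9; maximin = -8.
Column maxima: Fight → 0, Accommodate → -3; minimax = -3.
-8 ≠ -3, so there is no saddle point; optimal play is mixed.
Late is strictly dominated by Early, so Firm A never plays it.
On the remaining 2×2 (Early, Mid vs Fight, Accommodate):
Let Firm A play Early with probability p. Expected payoff against Fight: (-8)p + 0(1−p) = −8p; against Accommodate: (-3)p + (-9)(1−p) = 6p − 9.
Setting these equal: −8p = 6p − 9 ⇒ −14p = -9 ⇒ p = 9/14, and the value is (-8)·(9/14) = -36/7.
For Firm B: with q = P(Fight), equating Early's and Mid's payoffs gives −5q − 3 = 9q − 9 ⇒ q = 3/7.

-36/7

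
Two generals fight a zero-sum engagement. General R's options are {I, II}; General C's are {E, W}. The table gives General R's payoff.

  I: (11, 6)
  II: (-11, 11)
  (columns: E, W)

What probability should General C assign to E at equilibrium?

Row minima: I → 6, II → -11; maximin = 6.
Column maxima: E → 11, W → 11; minimax = 11.
6 ≠ 11, so there is no saddle point; optimal play is mixed.
Let General R play I with probability p. Expected payoff against E: 11p + (-11)(1−p) = 22p − 11; against W: 6p + 11(1−p) = −5p + 11.
Setting these equal: 22p − 11 = −5p + 11 ⇒ 27p = 22 ⇒ p = 22/27, and the value is (22)·(22/27) − 11 = 187/27.
For General C: with q = P(E), equating I's and II's payoffs gives 5q + 6 = −22q + 11 ⇒ q = 5/27.

5/27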